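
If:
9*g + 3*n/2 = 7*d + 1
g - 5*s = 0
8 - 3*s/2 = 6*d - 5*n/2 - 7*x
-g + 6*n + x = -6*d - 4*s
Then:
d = 7143*x/9452 + 4331/4726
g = 205*x/278 + 135/139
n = -4243*x/4726 - 2089/2363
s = 41*x/278 + 27/139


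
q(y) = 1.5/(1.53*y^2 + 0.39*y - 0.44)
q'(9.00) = -0.00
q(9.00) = 0.01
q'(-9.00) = 0.00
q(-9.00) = 0.01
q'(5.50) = -0.01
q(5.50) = 0.03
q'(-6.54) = 0.01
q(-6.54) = 0.02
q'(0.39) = -779.85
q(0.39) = -27.18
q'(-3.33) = 0.06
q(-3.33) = 0.10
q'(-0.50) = 26.82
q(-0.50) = -5.94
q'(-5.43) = 0.01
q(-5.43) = 0.04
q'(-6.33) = 0.01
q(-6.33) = 0.03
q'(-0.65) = 1082.33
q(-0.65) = -31.86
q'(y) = 1.5*(-3.06*y - 0.39)/(1.53*y^2 + 0.39*y - 0.44)^2 = (-4.59*y - 0.585)/(1.53*y^2 + 0.39*y - 0.44)^2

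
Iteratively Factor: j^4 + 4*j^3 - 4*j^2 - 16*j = (j + 2)*(j^3 + 2*j^2 - 8*j) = (j - 2)*(j + 2)*(j^2 + 4*j) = j*(j - 2)*(j + 2)*(j + 4)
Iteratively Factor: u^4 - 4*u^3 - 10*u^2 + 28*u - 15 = (u - 1)*(u^3 - 3*u^2 - 13*u + 15) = (u - 1)^2*(u^2 - 2*u - 15) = (u - 1)^2*(u + 3)*(u - 5)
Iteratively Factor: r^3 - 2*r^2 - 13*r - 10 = (r - 5)*(r^2 + 3*r + 2) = (r - 5)*(r + 1)*(r + 2)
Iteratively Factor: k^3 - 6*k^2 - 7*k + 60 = (k + 3)*(k^2 - 9*k + 20) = (k - 5)*(k + 3)*(k - 4)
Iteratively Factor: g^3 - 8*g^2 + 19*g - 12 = (g - 3)*(g^2 - 5*g + 4) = (g - 4)*(g - 3)*(g - 1)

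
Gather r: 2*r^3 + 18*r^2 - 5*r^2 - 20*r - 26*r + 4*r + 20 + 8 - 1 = 2*r^3 + 13*r^2 - 42*r + 27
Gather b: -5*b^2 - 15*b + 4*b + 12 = -5*b^2 - 11*b + 12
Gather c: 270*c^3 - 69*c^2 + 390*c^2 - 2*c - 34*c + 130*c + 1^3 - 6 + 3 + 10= 270*c^3 + 321*c^2 + 94*c + 8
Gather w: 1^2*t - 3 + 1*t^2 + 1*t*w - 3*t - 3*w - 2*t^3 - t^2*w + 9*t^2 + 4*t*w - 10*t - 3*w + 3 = -2*t^3 + 10*t^2 - 12*t + w*(-t^2 + 5*t - 6)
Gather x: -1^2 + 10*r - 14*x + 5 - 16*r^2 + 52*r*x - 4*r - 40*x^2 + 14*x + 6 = -16*r^2 + 52*r*x + 6*r - 40*x^2 + 10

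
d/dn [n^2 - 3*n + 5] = 2*n - 3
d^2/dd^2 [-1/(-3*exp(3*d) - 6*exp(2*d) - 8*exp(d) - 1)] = (2*(9*exp(2*d) + 12*exp(d) + 8)^2*exp(d) - (27*exp(2*d) + 24*exp(d) + 8)*(3*exp(3*d) + 6*exp(2*d) + 8*exp(d) + 1))*exp(d)/(3*exp(3*d) + 6*exp(2*d) + 8*exp(d) + 1)^3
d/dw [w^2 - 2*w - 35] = 2*w - 2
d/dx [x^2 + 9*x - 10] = 2*x + 9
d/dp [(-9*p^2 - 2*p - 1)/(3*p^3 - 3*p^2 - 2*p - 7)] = 3*(9*p^4 + 4*p^3 + 7*p^2 + 40*p + 4)/(9*p^6 - 18*p^5 - 3*p^4 - 30*p^3 + 46*p^2 + 28*p + 49)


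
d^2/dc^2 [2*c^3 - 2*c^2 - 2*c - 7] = 12*c - 4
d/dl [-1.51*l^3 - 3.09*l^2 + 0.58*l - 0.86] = -4.53*l^2 - 6.18*l + 0.58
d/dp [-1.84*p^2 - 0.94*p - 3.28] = -3.68*p - 0.94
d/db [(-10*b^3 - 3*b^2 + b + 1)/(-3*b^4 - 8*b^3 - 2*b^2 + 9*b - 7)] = (-30*b^6 - 18*b^5 + 5*b^4 - 152*b^3 + 209*b^2 + 46*b - 16)/(9*b^8 + 48*b^7 + 76*b^6 - 22*b^5 - 98*b^4 + 76*b^3 + 109*b^2 - 126*b + 49)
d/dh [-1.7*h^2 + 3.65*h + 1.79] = 3.65 - 3.4*h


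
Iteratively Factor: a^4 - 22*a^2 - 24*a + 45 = (a - 1)*(a^3 + a^2 - 21*a - 45) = (a - 1)*(a + 3)*(a^2 - 2*a - 15) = (a - 5)*(a - 1)*(a + 3)*(a + 3)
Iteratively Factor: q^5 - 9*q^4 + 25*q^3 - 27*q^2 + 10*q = (q - 5)*(q^4 - 4*q^3 + 5*q^2 - 2*q) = (q - 5)*(q - 1)*(q^3 - 3*q^2 + 2*q) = q*(q - 5)*(q - 1)*(q^2 - 3*q + 2) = q*(q - 5)*(q - 2)*(q - 1)*(q - 1)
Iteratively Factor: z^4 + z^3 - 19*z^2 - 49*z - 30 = (z - 5)*(z^3 + 6*z^2 + 11*z + 6) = (z - 5)*(z + 2)*(z^2 + 4*z + 3) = (z - 5)*(z + 2)*(z + 3)*(z + 1)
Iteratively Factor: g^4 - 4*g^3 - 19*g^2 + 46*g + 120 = (g - 5)*(g^3 + g^2 - 14*g - 24) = (g - 5)*(g - 4)*(g^2 + 5*g + 6) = (g - 5)*(g - 4)*(g + 2)*(g + 3)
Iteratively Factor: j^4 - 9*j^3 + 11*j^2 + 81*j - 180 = (j - 5)*(j^3 - 4*j^2 - 9*j + 36) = (j - 5)*(j + 3)*(j^2 - 7*j + 12) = (j - 5)*(j - 3)*(j + 3)*(j - 4)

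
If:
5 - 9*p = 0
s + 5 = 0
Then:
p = 5/9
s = -5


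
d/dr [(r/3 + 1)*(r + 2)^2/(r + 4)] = (r + 2)*(-(r + 2)*(r + 3) + (r + 4)*(3*r + 8))/(3*(r + 4)^2)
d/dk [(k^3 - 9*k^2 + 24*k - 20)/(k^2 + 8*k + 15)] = (k^4 + 16*k^3 - 51*k^2 - 230*k + 520)/(k^4 + 16*k^3 + 94*k^2 + 240*k + 225)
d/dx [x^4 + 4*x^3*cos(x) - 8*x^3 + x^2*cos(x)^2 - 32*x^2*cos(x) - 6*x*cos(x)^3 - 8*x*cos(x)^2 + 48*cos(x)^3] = -4*x^3*sin(x) + 4*x^3 + 32*x^2*sin(x) - x^2*sin(2*x) + 12*x^2*cos(x) - 24*x^2 + 18*x*sin(x)*cos(x)^2 + 8*x*sin(2*x) + 2*x*cos(x)^2 - 64*x*cos(x) - 144*sin(x)*cos(x)^2 - 6*cos(x)^3 - 8*cos(x)^2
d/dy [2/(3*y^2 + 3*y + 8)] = 6*(-2*y - 1)/(3*y^2 + 3*y + 8)^2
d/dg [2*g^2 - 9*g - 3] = 4*g - 9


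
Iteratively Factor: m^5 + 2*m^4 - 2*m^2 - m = (m)*(m^4 + 2*m^3 - 2*m - 1) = m*(m + 1)*(m^3 + m^2 - m - 1) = m*(m - 1)*(m + 1)*(m^2 + 2*m + 1) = m*(m - 1)*(m + 1)^2*(m + 1)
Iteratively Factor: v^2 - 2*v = (v - 2)*(v)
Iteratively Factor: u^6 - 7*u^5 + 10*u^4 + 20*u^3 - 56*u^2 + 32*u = (u - 1)*(u^5 - 6*u^4 + 4*u^3 + 24*u^2 - 32*u) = (u - 4)*(u - 1)*(u^4 - 2*u^3 - 4*u^2 + 8*u) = (u - 4)*(u - 2)*(u - 1)*(u^3 - 4*u) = u*(u - 4)*(u - 2)*(u - 1)*(u^2 - 4) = u*(u - 4)*(u - 2)^2*(u - 1)*(u + 2)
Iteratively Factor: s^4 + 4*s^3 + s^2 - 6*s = (s + 2)*(s^3 + 2*s^2 - 3*s) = (s + 2)*(s + 3)*(s^2 - s) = (s - 1)*(s + 2)*(s + 3)*(s)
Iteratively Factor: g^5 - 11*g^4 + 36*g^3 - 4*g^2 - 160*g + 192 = (g + 2)*(g^4 - 13*g^3 + 62*g^2 - 128*g + 96) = (g - 2)*(g + 2)*(g^3 - 11*g^2 + 40*g - 48) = (g - 4)*(g - 2)*(g + 2)*(g^2 - 7*g + 12) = (g - 4)^2*(g - 2)*(g + 2)*(g - 3)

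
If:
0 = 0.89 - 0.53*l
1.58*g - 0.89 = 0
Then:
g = 0.56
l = 1.68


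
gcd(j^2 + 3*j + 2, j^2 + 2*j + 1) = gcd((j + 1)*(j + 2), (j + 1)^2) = j + 1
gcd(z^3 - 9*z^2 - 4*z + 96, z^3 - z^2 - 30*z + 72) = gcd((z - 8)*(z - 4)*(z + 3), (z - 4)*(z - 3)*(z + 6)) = z - 4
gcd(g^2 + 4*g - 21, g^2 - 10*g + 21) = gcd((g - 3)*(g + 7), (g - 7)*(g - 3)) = g - 3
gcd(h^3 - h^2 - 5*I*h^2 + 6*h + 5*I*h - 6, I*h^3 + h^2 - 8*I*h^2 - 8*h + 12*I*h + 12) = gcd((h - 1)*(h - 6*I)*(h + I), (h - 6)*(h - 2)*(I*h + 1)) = 1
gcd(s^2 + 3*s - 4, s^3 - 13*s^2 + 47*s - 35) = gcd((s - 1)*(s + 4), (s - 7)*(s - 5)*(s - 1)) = s - 1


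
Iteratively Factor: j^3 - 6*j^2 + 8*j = (j - 2)*(j^2 - 4*j) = j*(j - 2)*(j - 4)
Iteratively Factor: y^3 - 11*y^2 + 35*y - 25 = (y - 5)*(y^2 - 6*y + 5) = (y - 5)^2*(y - 1)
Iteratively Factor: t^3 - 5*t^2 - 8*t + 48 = (t - 4)*(t^2 - t - 12) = (t - 4)*(t + 3)*(t - 4)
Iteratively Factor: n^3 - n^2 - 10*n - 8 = (n + 2)*(n^2 - 3*n - 4) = (n + 1)*(n + 2)*(n - 4)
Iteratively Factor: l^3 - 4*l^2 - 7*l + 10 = (l - 5)*(l^2 + l - 2) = (l - 5)*(l - 1)*(l + 2)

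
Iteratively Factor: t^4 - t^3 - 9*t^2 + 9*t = (t + 3)*(t^3 - 4*t^2 + 3*t) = t*(t + 3)*(t^2 - 4*t + 3) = t*(t - 1)*(t + 3)*(t - 3)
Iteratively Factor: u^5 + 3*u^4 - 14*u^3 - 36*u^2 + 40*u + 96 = (u - 2)*(u^4 + 5*u^3 - 4*u^2 - 44*u - 48) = (u - 2)*(u + 2)*(u^3 + 3*u^2 - 10*u - 24) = (u - 2)*(u + 2)^2*(u^2 + u - 12) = (u - 2)*(u + 2)^2*(u + 4)*(u - 3)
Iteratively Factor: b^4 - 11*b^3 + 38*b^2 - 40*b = (b - 2)*(b^3 - 9*b^2 + 20*b) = (b - 5)*(b - 2)*(b^2 - 4*b) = b*(b - 5)*(b - 2)*(b - 4)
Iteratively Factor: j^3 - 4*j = (j + 2)*(j^2 - 2*j) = (j - 2)*(j + 2)*(j)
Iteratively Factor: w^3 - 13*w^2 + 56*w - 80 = (w - 5)*(w^2 - 8*w + 16) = (w - 5)*(w - 4)*(w - 4)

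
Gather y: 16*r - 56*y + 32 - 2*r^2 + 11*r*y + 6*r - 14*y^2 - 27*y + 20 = -2*r^2 + 22*r - 14*y^2 + y*(11*r - 83) + 52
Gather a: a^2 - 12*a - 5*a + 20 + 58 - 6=a^2 - 17*a + 72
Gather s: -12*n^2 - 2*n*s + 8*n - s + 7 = -12*n^2 + 8*n + s*(-2*n - 1) + 7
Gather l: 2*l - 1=2*l - 1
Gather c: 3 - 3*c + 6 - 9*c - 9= -12*c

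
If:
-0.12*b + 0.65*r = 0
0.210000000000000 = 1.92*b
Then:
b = 0.11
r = 0.02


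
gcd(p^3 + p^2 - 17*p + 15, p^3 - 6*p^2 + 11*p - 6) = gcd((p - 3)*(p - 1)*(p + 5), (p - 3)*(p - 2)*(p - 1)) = p^2 - 4*p + 3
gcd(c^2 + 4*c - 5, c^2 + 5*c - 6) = c - 1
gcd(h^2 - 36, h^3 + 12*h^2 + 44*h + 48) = h + 6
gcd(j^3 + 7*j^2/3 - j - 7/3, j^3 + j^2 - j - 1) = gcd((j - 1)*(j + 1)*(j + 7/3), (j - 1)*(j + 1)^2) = j^2 - 1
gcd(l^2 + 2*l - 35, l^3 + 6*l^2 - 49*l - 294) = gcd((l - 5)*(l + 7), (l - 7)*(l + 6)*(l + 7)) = l + 7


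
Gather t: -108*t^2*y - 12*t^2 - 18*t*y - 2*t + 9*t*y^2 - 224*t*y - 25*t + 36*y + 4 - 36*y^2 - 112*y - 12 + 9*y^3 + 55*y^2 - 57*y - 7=t^2*(-108*y - 12) + t*(9*y^2 - 242*y - 27) + 9*y^3 + 19*y^2 - 133*y - 15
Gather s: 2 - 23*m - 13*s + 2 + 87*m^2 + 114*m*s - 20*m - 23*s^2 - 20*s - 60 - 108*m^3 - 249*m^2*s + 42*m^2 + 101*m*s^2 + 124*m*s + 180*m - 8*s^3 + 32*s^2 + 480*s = -108*m^3 + 129*m^2 + 137*m - 8*s^3 + s^2*(101*m + 9) + s*(-249*m^2 + 238*m + 447) - 56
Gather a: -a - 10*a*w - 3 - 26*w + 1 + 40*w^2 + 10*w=a*(-10*w - 1) + 40*w^2 - 16*w - 2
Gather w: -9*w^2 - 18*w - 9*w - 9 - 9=-9*w^2 - 27*w - 18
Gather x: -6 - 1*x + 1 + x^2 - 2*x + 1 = x^2 - 3*x - 4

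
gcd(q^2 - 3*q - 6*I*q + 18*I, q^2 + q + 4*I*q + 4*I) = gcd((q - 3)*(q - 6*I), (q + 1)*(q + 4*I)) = 1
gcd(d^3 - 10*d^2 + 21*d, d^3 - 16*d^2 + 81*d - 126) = d^2 - 10*d + 21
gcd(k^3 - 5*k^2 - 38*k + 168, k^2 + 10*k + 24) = k + 6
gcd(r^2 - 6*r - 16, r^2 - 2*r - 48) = r - 8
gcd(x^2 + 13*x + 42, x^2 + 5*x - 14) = x + 7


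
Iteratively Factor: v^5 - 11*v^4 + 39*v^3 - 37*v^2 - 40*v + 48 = (v - 4)*(v^4 - 7*v^3 + 11*v^2 + 7*v - 12) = (v - 4)*(v - 1)*(v^3 - 6*v^2 + 5*v + 12) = (v - 4)*(v - 3)*(v - 1)*(v^2 - 3*v - 4) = (v - 4)*(v - 3)*(v - 1)*(v + 1)*(v - 4)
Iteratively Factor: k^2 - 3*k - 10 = (k + 2)*(k - 5)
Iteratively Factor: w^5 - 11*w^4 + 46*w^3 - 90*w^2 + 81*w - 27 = (w - 3)*(w^4 - 8*w^3 + 22*w^2 - 24*w + 9) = (w - 3)^2*(w^3 - 5*w^2 + 7*w - 3) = (w - 3)^2*(w - 1)*(w^2 - 4*w + 3) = (w - 3)^3*(w - 1)*(w - 1)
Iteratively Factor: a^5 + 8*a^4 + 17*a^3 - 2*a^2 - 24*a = (a + 2)*(a^4 + 6*a^3 + 5*a^2 - 12*a) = (a - 1)*(a + 2)*(a^3 + 7*a^2 + 12*a) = a*(a - 1)*(a + 2)*(a^2 + 7*a + 12) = a*(a - 1)*(a + 2)*(a + 4)*(a + 3)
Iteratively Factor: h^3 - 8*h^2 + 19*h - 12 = (h - 1)*(h^2 - 7*h + 12) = (h - 4)*(h - 1)*(h - 3)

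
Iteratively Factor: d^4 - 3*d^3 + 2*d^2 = (d)*(d^3 - 3*d^2 + 2*d) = d*(d - 1)*(d^2 - 2*d) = d*(d - 2)*(d - 1)*(d)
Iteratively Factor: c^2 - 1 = (c + 1)*(c - 1)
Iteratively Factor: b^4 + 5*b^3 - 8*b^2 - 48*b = (b - 3)*(b^3 + 8*b^2 + 16*b) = (b - 3)*(b + 4)*(b^2 + 4*b) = (b - 3)*(b + 4)^2*(b)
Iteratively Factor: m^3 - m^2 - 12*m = (m + 3)*(m^2 - 4*m) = m*(m + 3)*(m - 4)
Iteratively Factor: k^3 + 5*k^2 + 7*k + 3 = (k + 1)*(k^2 + 4*k + 3) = (k + 1)^2*(k + 3)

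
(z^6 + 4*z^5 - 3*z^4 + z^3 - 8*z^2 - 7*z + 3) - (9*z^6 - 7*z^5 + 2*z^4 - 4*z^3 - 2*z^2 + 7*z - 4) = -8*z^6 + 11*z^5 - 5*z^4 + 5*z^3 - 6*z^2 - 14*z + 7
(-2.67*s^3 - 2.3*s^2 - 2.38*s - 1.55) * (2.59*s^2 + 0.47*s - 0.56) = -6.9153*s^5 - 7.2119*s^4 - 5.75*s^3 - 3.8451*s^2 + 0.6043*s + 0.868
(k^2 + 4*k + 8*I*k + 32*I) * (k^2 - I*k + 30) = k^4 + 4*k^3 + 7*I*k^3 + 38*k^2 + 28*I*k^2 + 152*k + 240*I*k + 960*I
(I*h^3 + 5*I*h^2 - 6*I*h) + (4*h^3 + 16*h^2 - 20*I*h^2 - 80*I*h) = 4*h^3 + I*h^3 + 16*h^2 - 15*I*h^2 - 86*I*h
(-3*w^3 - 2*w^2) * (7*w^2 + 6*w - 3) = -21*w^5 - 32*w^4 - 3*w^3 + 6*w^2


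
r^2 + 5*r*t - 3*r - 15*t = (r - 3)*(r + 5*t)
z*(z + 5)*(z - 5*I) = z^3 + 5*z^2 - 5*I*z^2 - 25*I*z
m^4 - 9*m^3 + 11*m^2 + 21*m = m*(m - 7)*(m - 3)*(m + 1)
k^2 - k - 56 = (k - 8)*(k + 7)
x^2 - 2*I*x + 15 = (x - 5*I)*(x + 3*I)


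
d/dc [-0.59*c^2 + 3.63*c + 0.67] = 3.63 - 1.18*c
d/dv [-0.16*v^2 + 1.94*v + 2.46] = 1.94 - 0.32*v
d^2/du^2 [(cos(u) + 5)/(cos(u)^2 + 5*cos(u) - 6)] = (-9*(1 - cos(2*u))^2*cos(u) - 15*(1 - cos(2*u))^2 - 325*cos(u) - 550*cos(2*u) - 117*cos(3*u) + 2*cos(5*u) + 990)/(4*(cos(u) - 1)^3*(cos(u) + 6)^3)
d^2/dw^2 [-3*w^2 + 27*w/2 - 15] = -6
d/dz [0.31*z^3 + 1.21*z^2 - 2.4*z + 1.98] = 0.93*z^2 + 2.42*z - 2.4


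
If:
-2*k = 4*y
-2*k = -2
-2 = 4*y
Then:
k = 1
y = -1/2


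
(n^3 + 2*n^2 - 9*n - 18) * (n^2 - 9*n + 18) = n^5 - 7*n^4 - 9*n^3 + 99*n^2 - 324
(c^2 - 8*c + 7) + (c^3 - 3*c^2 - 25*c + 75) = c^3 - 2*c^2 - 33*c + 82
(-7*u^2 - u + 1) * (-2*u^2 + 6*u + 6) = 14*u^4 - 40*u^3 - 50*u^2 + 6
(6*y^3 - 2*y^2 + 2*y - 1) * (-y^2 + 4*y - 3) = -6*y^5 + 26*y^4 - 28*y^3 + 15*y^2 - 10*y + 3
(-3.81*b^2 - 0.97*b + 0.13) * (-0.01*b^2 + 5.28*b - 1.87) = 0.0381*b^4 - 20.1071*b^3 + 2.0018*b^2 + 2.5003*b - 0.2431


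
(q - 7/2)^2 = q^2 - 7*q + 49/4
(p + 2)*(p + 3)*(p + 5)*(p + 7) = p^4 + 17*p^3 + 101*p^2 + 247*p + 210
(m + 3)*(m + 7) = m^2 + 10*m + 21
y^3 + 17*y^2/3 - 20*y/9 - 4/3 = (y - 2/3)*(y + 1/3)*(y + 6)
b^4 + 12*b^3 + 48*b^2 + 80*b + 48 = (b + 2)^3*(b + 6)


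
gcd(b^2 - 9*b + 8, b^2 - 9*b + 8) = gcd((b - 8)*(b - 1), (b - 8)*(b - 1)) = b^2 - 9*b + 8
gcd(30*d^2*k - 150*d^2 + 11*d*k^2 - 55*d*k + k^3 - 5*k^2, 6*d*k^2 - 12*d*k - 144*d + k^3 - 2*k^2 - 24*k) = 6*d + k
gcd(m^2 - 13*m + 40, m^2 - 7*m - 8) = m - 8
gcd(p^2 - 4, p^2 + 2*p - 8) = p - 2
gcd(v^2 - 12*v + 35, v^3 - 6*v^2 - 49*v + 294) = v - 7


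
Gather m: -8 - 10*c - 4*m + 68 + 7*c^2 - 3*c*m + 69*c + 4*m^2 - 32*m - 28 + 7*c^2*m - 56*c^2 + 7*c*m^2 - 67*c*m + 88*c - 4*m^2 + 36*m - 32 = -49*c^2 + 7*c*m^2 + 147*c + m*(7*c^2 - 70*c)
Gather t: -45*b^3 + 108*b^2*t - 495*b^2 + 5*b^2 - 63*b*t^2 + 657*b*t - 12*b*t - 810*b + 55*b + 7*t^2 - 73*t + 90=-45*b^3 - 490*b^2 - 755*b + t^2*(7 - 63*b) + t*(108*b^2 + 645*b - 73) + 90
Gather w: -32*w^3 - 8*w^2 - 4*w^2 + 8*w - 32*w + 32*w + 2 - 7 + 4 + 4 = -32*w^3 - 12*w^2 + 8*w + 3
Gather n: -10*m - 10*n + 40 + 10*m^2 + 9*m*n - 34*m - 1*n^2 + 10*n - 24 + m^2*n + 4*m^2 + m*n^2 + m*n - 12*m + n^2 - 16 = 14*m^2 + m*n^2 - 56*m + n*(m^2 + 10*m)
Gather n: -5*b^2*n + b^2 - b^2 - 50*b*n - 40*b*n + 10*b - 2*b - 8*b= n*(-5*b^2 - 90*b)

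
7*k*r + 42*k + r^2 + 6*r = (7*k + r)*(r + 6)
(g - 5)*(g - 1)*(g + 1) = g^3 - 5*g^2 - g + 5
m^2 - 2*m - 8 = (m - 4)*(m + 2)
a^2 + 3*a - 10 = (a - 2)*(a + 5)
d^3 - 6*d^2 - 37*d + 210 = (d - 7)*(d - 5)*(d + 6)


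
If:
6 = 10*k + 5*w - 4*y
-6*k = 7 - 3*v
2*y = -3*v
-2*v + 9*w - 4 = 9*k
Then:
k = -346/789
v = 383/263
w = 260/789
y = -1149/526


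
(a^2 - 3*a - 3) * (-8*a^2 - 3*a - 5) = -8*a^4 + 21*a^3 + 28*a^2 + 24*a + 15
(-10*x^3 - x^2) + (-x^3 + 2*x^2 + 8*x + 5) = -11*x^3 + x^2 + 8*x + 5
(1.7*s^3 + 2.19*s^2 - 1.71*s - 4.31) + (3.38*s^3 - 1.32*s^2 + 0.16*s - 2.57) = 5.08*s^3 + 0.87*s^2 - 1.55*s - 6.88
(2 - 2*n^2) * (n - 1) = -2*n^3 + 2*n^2 + 2*n - 2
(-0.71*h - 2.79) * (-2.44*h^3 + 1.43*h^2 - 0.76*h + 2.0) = 1.7324*h^4 + 5.7923*h^3 - 3.4501*h^2 + 0.7004*h - 5.58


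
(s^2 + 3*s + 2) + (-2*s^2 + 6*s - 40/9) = -s^2 + 9*s - 22/9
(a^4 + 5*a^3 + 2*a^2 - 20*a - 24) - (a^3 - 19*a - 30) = a^4 + 4*a^3 + 2*a^2 - a + 6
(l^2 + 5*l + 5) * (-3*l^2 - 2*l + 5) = -3*l^4 - 17*l^3 - 20*l^2 + 15*l + 25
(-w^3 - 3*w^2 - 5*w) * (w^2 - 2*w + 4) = -w^5 - w^4 - 3*w^3 - 2*w^2 - 20*w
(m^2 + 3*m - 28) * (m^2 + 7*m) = m^4 + 10*m^3 - 7*m^2 - 196*m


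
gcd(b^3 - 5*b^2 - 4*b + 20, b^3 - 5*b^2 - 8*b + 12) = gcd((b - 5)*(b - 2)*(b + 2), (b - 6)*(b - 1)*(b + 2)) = b + 2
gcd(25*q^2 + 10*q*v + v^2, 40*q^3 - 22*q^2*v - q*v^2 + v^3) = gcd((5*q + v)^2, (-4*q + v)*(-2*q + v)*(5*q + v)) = 5*q + v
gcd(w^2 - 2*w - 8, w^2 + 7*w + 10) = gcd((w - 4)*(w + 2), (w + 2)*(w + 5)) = w + 2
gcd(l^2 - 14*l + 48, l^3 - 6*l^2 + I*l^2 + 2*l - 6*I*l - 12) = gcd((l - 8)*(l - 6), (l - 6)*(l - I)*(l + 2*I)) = l - 6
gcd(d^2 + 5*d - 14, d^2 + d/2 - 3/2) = 1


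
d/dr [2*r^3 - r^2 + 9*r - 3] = 6*r^2 - 2*r + 9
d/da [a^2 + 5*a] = 2*a + 5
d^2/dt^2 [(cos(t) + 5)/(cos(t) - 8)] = 13*(sin(t)^2 - 8*cos(t) + 1)/(cos(t) - 8)^3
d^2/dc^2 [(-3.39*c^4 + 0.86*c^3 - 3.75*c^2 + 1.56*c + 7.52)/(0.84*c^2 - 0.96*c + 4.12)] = (-4.78396799999999*c^6 + 16.402176*c^5 - 89.138016*c^4 + 206.316096*c^3 - 601.222752*c^2 + 18.810048*c - 153.157344)/(0.592704*c^6 - 2.032128*c^5 + 11.043648*c^4 - 20.818944*c^3 + 54.166464*c^2 - 48.886272*c + 69.934528)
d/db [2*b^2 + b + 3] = 4*b + 1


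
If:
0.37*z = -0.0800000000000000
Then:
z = -0.22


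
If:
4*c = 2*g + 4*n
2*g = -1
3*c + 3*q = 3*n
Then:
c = n - 1/4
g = -1/2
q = 1/4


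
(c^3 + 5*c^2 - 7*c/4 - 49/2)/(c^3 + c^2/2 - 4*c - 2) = (4*c^2 + 28*c + 49)/(2*(2*c^2 + 5*c + 2))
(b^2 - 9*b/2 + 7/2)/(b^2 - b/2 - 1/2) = (2*b - 7)/(2*b + 1)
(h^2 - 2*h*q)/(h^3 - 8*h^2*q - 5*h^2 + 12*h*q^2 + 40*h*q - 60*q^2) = h/(h^2 - 6*h*q - 5*h + 30*q)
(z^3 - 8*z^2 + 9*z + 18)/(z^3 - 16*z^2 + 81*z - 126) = (z + 1)/(z - 7)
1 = 1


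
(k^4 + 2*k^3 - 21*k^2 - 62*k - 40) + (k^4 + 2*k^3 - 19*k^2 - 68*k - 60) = 2*k^4 + 4*k^3 - 40*k^2 - 130*k - 100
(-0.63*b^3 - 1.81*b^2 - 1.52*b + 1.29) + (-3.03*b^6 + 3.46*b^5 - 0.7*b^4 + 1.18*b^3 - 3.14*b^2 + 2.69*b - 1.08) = -3.03*b^6 + 3.46*b^5 - 0.7*b^4 + 0.55*b^3 - 4.95*b^2 + 1.17*b + 0.21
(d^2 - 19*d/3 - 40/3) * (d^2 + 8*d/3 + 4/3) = d^4 - 11*d^3/3 - 260*d^2/9 - 44*d - 160/9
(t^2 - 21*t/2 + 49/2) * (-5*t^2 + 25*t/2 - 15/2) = -5*t^4 + 65*t^3 - 1045*t^2/4 + 385*t - 735/4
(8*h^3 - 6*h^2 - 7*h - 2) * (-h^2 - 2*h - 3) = -8*h^5 - 10*h^4 - 5*h^3 + 34*h^2 + 25*h + 6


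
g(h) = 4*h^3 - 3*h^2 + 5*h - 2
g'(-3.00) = 131.00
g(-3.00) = -152.00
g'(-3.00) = 131.00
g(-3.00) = -152.00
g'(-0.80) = 17.48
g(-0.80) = -9.97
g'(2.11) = 45.77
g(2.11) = 32.77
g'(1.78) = 32.34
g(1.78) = 19.95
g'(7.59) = 650.76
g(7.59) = 1612.11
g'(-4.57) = 283.04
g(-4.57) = -469.28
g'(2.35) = 57.17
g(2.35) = 45.09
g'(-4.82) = 312.71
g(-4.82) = -543.72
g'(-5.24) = 365.93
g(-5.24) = -686.08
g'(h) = 12*h^2 - 6*h + 5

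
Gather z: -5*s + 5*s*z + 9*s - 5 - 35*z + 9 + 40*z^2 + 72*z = 4*s + 40*z^2 + z*(5*s + 37) + 4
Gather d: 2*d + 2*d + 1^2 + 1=4*d + 2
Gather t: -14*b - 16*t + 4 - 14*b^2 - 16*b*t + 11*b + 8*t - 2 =-14*b^2 - 3*b + t*(-16*b - 8) + 2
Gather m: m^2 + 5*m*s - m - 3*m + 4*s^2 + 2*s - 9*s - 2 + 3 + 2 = m^2 + m*(5*s - 4) + 4*s^2 - 7*s + 3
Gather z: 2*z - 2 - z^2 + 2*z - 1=-z^2 + 4*z - 3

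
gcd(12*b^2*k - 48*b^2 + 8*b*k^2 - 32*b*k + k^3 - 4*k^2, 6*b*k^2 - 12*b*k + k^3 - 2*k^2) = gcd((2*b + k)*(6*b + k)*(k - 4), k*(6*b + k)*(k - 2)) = 6*b + k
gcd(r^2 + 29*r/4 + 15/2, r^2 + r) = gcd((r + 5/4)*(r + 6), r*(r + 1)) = 1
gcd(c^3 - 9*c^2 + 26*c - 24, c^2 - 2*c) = c - 2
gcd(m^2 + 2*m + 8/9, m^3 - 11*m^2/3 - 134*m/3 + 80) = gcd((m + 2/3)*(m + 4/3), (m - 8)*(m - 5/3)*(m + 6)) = 1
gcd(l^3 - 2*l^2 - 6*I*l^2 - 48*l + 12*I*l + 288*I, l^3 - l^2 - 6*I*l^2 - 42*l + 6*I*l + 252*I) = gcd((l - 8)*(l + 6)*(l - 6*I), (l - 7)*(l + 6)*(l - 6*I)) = l^2 + l*(6 - 6*I) - 36*I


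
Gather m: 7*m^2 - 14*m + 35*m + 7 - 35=7*m^2 + 21*m - 28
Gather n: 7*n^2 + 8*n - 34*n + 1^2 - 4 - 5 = 7*n^2 - 26*n - 8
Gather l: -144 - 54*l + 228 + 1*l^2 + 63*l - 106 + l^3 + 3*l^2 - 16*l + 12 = l^3 + 4*l^2 - 7*l - 10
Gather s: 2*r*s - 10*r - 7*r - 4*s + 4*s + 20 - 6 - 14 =2*r*s - 17*r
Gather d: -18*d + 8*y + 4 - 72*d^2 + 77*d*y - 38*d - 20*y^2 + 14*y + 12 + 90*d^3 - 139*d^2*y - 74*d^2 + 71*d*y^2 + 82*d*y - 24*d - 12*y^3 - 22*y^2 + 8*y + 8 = 90*d^3 + d^2*(-139*y - 146) + d*(71*y^2 + 159*y - 80) - 12*y^3 - 42*y^2 + 30*y + 24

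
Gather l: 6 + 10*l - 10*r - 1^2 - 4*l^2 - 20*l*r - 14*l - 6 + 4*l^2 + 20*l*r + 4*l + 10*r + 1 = 0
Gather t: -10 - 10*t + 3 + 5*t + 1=-5*t - 6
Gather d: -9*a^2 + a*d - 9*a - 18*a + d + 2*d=-9*a^2 - 27*a + d*(a + 3)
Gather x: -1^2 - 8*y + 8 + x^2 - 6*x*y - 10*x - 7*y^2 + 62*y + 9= x^2 + x*(-6*y - 10) - 7*y^2 + 54*y + 16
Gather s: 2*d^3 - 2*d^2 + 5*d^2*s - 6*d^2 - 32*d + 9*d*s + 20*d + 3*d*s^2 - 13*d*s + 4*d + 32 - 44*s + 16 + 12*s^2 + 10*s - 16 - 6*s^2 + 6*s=2*d^3 - 8*d^2 - 8*d + s^2*(3*d + 6) + s*(5*d^2 - 4*d - 28) + 32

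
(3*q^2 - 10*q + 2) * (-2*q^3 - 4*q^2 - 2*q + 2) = -6*q^5 + 8*q^4 + 30*q^3 + 18*q^2 - 24*q + 4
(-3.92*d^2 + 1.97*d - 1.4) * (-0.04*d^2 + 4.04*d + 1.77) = 0.1568*d^4 - 15.9156*d^3 + 1.0764*d^2 - 2.1691*d - 2.478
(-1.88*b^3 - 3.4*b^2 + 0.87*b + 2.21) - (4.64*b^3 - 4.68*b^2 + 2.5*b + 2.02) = -6.52*b^3 + 1.28*b^2 - 1.63*b + 0.19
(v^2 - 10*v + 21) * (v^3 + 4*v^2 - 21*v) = v^5 - 6*v^4 - 40*v^3 + 294*v^2 - 441*v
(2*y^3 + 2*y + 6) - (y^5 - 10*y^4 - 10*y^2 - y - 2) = -y^5 + 10*y^4 + 2*y^3 + 10*y^2 + 3*y + 8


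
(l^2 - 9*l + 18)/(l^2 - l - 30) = (l - 3)/(l + 5)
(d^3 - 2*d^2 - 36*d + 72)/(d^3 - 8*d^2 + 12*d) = (d + 6)/d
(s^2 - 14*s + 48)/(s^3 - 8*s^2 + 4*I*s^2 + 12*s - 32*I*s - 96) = (s - 6)/(s^2 + 4*I*s + 12)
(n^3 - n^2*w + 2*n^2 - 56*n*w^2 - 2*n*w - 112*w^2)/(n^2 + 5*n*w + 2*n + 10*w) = (n^2 - n*w - 56*w^2)/(n + 5*w)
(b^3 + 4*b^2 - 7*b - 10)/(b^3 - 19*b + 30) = (b + 1)/(b - 3)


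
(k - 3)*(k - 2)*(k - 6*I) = k^3 - 5*k^2 - 6*I*k^2 + 6*k + 30*I*k - 36*I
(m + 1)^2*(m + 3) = m^3 + 5*m^2 + 7*m + 3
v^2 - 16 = (v - 4)*(v + 4)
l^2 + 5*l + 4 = (l + 1)*(l + 4)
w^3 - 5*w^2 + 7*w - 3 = (w - 3)*(w - 1)^2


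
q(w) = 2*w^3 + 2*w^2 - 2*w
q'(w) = 6*w^2 + 4*w - 2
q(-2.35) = -10.21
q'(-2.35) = 21.74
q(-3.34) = -45.53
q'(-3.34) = 51.57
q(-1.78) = -1.38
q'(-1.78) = 9.89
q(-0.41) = 1.02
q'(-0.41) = -2.63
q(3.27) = 84.78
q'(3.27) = 75.24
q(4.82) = 260.79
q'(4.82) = 156.67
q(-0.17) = 0.39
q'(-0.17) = -2.51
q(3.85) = 136.08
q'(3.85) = 102.34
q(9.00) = 1602.00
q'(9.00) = 520.00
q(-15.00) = -6270.00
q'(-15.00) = 1288.00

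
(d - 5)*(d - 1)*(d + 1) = d^3 - 5*d^2 - d + 5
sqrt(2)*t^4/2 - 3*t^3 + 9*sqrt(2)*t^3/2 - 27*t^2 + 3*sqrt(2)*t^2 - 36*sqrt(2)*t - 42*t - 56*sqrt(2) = (t + 7)*(t - 4*sqrt(2))*(t + sqrt(2))*(sqrt(2)*t/2 + sqrt(2))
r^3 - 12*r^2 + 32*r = r*(r - 8)*(r - 4)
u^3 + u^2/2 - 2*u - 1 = (u + 1/2)*(u - sqrt(2))*(u + sqrt(2))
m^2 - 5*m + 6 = (m - 3)*(m - 2)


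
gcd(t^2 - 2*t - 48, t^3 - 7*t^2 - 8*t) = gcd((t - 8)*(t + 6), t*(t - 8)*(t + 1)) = t - 8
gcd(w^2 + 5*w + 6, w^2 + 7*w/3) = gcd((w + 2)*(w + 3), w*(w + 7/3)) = 1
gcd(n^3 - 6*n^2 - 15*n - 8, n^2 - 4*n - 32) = n - 8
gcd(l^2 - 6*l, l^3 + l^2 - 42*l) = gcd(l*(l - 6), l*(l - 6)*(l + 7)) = l^2 - 6*l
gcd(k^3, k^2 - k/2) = k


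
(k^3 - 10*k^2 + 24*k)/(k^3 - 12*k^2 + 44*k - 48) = k/(k - 2)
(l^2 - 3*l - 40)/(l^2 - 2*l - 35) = (l - 8)/(l - 7)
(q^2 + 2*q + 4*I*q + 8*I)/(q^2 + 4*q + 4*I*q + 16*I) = (q + 2)/(q + 4)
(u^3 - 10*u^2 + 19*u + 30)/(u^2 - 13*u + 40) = (u^2 - 5*u - 6)/(u - 8)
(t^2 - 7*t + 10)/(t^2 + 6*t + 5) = (t^2 - 7*t + 10)/(t^2 + 6*t + 5)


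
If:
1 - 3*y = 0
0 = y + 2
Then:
No Solution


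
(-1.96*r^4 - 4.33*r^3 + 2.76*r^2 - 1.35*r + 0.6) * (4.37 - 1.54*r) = 3.0184*r^5 - 1.897*r^4 - 23.1725*r^3 + 14.1402*r^2 - 6.8235*r + 2.622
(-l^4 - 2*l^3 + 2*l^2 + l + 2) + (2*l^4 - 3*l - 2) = l^4 - 2*l^3 + 2*l^2 - 2*l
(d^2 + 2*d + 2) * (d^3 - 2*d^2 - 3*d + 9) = d^5 - 5*d^3 - d^2 + 12*d + 18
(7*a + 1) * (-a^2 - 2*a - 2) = -7*a^3 - 15*a^2 - 16*a - 2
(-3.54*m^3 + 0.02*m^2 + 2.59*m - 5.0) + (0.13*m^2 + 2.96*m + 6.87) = -3.54*m^3 + 0.15*m^2 + 5.55*m + 1.87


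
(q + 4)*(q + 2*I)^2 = q^3 + 4*q^2 + 4*I*q^2 - 4*q + 16*I*q - 16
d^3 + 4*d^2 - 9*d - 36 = (d - 3)*(d + 3)*(d + 4)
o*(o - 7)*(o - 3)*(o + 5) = o^4 - 5*o^3 - 29*o^2 + 105*o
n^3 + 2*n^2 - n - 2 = (n - 1)*(n + 1)*(n + 2)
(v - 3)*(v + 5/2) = v^2 - v/2 - 15/2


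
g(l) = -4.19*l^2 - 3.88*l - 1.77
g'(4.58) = -42.26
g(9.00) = -376.08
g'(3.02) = -29.19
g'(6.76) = -60.53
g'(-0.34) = -1.03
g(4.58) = -107.43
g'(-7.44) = 58.47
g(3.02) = -51.70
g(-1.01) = -2.13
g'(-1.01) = 4.58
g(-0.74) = -1.19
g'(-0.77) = 2.57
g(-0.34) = -0.94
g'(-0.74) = 2.32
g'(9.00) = -79.30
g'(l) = -8.38*l - 3.88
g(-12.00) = -558.57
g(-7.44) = -204.83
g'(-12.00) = 96.68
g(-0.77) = -1.27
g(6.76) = -219.47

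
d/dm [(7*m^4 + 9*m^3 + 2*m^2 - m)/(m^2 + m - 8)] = (14*m^5 + 30*m^4 - 206*m^3 - 213*m^2 - 32*m + 8)/(m^4 + 2*m^3 - 15*m^2 - 16*m + 64)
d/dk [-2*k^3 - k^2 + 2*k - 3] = -6*k^2 - 2*k + 2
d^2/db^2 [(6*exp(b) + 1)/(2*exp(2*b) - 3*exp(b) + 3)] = (24*exp(4*b) + 52*exp(3*b) - 234*exp(2*b) + 39*exp(b) + 63)*exp(b)/(8*exp(6*b) - 36*exp(5*b) + 90*exp(4*b) - 135*exp(3*b) + 135*exp(2*b) - 81*exp(b) + 27)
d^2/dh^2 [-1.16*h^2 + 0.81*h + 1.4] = -2.32000000000000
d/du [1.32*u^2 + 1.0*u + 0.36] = 2.64*u + 1.0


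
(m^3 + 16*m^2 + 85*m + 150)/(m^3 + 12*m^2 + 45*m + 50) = (m + 6)/(m + 2)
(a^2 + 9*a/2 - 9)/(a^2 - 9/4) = 2*(a + 6)/(2*a + 3)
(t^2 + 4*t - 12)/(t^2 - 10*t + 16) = (t + 6)/(t - 8)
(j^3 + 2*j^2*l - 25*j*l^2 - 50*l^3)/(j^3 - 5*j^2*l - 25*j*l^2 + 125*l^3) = (j + 2*l)/(j - 5*l)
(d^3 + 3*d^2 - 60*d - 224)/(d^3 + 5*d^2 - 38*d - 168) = (d - 8)/(d - 6)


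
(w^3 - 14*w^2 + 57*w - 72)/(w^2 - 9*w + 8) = (w^2 - 6*w + 9)/(w - 1)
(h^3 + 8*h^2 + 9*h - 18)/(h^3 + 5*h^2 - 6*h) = (h + 3)/h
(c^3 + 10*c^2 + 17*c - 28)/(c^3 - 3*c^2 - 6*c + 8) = (c^2 + 11*c + 28)/(c^2 - 2*c - 8)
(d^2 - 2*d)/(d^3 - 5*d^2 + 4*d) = (d - 2)/(d^2 - 5*d + 4)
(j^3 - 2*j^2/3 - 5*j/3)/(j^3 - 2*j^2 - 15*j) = (-3*j^2 + 2*j + 5)/(3*(-j^2 + 2*j + 15))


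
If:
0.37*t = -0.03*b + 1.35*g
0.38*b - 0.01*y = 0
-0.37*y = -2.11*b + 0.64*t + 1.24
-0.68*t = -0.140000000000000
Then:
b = -0.11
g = 0.05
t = 0.21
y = -4.36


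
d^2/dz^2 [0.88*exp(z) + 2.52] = 0.88*exp(z)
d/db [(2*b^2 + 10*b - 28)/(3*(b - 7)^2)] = 2*(-19*b - 7)/(3*(b^3 - 21*b^2 + 147*b - 343))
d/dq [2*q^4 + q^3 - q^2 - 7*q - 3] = 8*q^3 + 3*q^2 - 2*q - 7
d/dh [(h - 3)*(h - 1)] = 2*h - 4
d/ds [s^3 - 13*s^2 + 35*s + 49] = 3*s^2 - 26*s + 35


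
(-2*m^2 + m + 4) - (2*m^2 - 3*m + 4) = -4*m^2 + 4*m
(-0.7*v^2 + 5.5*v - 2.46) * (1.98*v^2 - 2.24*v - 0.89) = -1.386*v^4 + 12.458*v^3 - 16.5678*v^2 + 0.6154*v + 2.1894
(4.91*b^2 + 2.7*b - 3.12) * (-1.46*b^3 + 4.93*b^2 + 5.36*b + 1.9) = -7.1686*b^5 + 20.2643*b^4 + 44.1838*b^3 + 8.4194*b^2 - 11.5932*b - 5.928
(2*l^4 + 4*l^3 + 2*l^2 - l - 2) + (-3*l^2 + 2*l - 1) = 2*l^4 + 4*l^3 - l^2 + l - 3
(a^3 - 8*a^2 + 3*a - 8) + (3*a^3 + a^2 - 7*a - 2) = 4*a^3 - 7*a^2 - 4*a - 10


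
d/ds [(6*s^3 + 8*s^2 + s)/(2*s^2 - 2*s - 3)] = 3*(4*s^4 - 8*s^3 - 24*s^2 - 16*s - 1)/(4*s^4 - 8*s^3 - 8*s^2 + 12*s + 9)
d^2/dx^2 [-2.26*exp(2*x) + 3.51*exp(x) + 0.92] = (3.51 - 9.04*exp(x))*exp(x)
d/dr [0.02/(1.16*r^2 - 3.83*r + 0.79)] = (0.0766 - 0.0464*r)/(1.16*r^2 - 3.83*r + 0.79)^2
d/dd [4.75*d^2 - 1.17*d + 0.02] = 9.5*d - 1.17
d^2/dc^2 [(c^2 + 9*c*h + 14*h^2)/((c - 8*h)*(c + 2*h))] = 30*h/(c^3 - 24*c^2*h + 192*c*h^2 - 512*h^3)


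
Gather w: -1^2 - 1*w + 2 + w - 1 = 0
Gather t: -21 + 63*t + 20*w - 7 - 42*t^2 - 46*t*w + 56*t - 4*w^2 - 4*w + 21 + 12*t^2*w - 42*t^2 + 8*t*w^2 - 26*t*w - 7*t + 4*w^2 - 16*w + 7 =t^2*(12*w - 84) + t*(8*w^2 - 72*w + 112)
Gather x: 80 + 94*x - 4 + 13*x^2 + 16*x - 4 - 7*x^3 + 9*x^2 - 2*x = -7*x^3 + 22*x^2 + 108*x + 72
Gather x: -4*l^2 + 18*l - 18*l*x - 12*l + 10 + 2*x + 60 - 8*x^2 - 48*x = -4*l^2 + 6*l - 8*x^2 + x*(-18*l - 46) + 70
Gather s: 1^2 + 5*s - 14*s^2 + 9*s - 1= -14*s^2 + 14*s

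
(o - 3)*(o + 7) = o^2 + 4*o - 21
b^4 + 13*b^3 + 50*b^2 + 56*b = b*(b + 2)*(b + 4)*(b + 7)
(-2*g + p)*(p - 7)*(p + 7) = -2*g*p^2 + 98*g + p^3 - 49*p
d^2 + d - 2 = (d - 1)*(d + 2)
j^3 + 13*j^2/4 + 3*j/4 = j*(j + 1/4)*(j + 3)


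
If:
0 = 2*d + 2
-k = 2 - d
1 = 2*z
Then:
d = -1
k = -3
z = 1/2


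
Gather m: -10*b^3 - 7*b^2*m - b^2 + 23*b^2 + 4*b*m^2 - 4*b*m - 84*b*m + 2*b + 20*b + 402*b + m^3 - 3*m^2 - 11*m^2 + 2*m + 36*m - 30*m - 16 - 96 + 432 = -10*b^3 + 22*b^2 + 424*b + m^3 + m^2*(4*b - 14) + m*(-7*b^2 - 88*b + 8) + 320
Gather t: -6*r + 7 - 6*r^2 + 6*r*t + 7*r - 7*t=-6*r^2 + r + t*(6*r - 7) + 7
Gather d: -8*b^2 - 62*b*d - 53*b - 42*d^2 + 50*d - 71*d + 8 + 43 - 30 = -8*b^2 - 53*b - 42*d^2 + d*(-62*b - 21) + 21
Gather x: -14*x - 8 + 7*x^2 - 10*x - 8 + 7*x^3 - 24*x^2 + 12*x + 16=7*x^3 - 17*x^2 - 12*x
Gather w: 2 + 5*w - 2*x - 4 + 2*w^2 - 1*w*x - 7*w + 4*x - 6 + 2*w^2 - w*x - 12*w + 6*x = 4*w^2 + w*(-2*x - 14) + 8*x - 8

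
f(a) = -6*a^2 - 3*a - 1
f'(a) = -12*a - 3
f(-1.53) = -10.46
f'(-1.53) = 15.36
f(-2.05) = -20.06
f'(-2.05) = 21.60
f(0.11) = -1.40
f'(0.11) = -4.32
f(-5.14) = -144.10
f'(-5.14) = 58.68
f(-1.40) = -8.56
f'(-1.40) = 13.80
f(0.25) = -2.12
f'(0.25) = -6.00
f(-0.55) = -1.16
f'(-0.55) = 3.60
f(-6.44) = -230.52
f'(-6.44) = 74.28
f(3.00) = -64.00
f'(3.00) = -39.00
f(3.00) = -64.00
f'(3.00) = -39.00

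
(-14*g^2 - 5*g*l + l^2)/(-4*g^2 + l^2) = (7*g - l)/(2*g - l)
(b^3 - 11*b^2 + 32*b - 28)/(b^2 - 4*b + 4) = b - 7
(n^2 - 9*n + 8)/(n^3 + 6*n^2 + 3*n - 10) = (n - 8)/(n^2 + 7*n + 10)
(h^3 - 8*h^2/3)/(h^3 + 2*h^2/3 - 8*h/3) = h*(3*h - 8)/(3*h^2 + 2*h - 8)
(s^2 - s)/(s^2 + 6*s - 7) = s/(s + 7)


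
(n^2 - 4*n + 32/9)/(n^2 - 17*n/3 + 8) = (n - 4/3)/(n - 3)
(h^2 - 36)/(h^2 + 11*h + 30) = (h - 6)/(h + 5)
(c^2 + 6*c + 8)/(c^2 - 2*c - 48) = (c^2 + 6*c + 8)/(c^2 - 2*c - 48)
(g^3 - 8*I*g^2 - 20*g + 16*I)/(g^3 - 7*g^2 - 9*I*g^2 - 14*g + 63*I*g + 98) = (g^2 - 6*I*g - 8)/(g^2 - 7*g*(1 + I) + 49*I)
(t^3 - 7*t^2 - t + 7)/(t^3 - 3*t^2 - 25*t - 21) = (t - 1)/(t + 3)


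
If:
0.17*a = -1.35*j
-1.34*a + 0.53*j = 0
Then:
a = 0.00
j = 0.00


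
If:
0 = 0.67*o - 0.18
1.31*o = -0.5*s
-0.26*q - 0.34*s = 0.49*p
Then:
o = 0.27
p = 0.488406944867499 - 0.530612244897959*q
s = -0.70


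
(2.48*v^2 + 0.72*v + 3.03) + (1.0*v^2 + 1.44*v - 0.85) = 3.48*v^2 + 2.16*v + 2.18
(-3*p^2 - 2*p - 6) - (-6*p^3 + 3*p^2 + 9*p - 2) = 6*p^3 - 6*p^2 - 11*p - 4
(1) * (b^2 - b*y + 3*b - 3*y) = b^2 - b*y + 3*b - 3*y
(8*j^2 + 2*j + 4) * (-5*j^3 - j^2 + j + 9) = -40*j^5 - 18*j^4 - 14*j^3 + 70*j^2 + 22*j + 36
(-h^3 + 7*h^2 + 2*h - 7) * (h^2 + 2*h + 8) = -h^5 + 5*h^4 + 8*h^3 + 53*h^2 + 2*h - 56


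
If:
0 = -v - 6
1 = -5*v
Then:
No Solution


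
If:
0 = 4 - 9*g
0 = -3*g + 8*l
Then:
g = 4/9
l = 1/6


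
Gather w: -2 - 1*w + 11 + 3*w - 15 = 2*w - 6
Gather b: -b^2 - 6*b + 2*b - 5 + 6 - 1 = -b^2 - 4*b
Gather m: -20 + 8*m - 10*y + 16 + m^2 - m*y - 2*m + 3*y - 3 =m^2 + m*(6 - y) - 7*y - 7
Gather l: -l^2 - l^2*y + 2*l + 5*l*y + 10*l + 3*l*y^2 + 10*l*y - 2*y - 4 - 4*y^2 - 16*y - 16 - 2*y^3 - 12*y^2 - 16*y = l^2*(-y - 1) + l*(3*y^2 + 15*y + 12) - 2*y^3 - 16*y^2 - 34*y - 20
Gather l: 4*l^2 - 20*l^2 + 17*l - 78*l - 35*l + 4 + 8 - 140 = -16*l^2 - 96*l - 128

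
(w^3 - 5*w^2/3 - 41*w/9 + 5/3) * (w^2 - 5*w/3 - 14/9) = w^5 - 10*w^4/3 - 10*w^3/3 + 320*w^2/27 + 349*w/81 - 70/27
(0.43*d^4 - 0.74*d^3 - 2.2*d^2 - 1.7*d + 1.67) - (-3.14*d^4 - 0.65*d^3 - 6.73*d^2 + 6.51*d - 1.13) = 3.57*d^4 - 0.09*d^3 + 4.53*d^2 - 8.21*d + 2.8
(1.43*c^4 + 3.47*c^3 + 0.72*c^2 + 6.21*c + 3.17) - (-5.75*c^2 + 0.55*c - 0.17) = 1.43*c^4 + 3.47*c^3 + 6.47*c^2 + 5.66*c + 3.34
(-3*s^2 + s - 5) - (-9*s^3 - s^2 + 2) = 9*s^3 - 2*s^2 + s - 7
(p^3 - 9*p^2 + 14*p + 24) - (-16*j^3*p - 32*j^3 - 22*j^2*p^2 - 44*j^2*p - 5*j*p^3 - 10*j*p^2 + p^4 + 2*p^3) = 16*j^3*p + 32*j^3 + 22*j^2*p^2 + 44*j^2*p + 5*j*p^3 + 10*j*p^2 - p^4 - p^3 - 9*p^2 + 14*p + 24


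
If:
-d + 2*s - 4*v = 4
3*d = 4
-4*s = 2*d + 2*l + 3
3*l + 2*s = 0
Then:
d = 4/3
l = 17/12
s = -17/8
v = -115/48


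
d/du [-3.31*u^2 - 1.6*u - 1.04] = -6.62*u - 1.6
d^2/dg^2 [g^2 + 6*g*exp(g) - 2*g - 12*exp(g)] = 6*g*exp(g) + 2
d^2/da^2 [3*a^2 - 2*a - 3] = 6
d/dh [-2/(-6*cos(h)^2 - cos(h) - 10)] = 2*(12*cos(h) + 1)*sin(h)/(6*cos(h)^2 + cos(h) + 10)^2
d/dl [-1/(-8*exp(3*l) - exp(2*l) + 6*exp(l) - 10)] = 2*(-12*exp(2*l) - exp(l) + 3)*exp(l)/(8*exp(3*l) + exp(2*l) - 6*exp(l) + 10)^2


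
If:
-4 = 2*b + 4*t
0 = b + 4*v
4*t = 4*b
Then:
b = -2/3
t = -2/3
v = 1/6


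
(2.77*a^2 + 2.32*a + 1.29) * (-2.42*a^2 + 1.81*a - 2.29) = -6.7034*a^4 - 0.6007*a^3 - 5.2659*a^2 - 2.9779*a - 2.9541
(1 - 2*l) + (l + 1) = 2 - l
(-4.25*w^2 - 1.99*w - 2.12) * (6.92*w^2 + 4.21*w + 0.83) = -29.41*w^4 - 31.6633*w^3 - 26.5758*w^2 - 10.5769*w - 1.7596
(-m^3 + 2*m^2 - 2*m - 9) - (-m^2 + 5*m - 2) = -m^3 + 3*m^2 - 7*m - 7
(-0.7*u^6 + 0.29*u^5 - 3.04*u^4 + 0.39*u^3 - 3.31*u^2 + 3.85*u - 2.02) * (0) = 0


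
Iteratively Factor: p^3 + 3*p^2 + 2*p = (p + 1)*(p^2 + 2*p) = (p + 1)*(p + 2)*(p)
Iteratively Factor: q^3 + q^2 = (q)*(q^2 + q) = q^2*(q + 1)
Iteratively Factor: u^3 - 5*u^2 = (u)*(u^2 - 5*u) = u*(u - 5)*(u)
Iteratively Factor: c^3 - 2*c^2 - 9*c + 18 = (c - 2)*(c^2 - 9) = (c - 3)*(c - 2)*(c + 3)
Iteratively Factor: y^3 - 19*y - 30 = (y - 5)*(y^2 + 5*y + 6) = (y - 5)*(y + 2)*(y + 3)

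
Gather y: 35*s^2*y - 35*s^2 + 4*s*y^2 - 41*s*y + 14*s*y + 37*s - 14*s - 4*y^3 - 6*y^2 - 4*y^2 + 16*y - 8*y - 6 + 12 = -35*s^2 + 23*s - 4*y^3 + y^2*(4*s - 10) + y*(35*s^2 - 27*s + 8) + 6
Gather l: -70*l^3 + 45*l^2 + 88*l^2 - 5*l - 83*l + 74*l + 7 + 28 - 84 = -70*l^3 + 133*l^2 - 14*l - 49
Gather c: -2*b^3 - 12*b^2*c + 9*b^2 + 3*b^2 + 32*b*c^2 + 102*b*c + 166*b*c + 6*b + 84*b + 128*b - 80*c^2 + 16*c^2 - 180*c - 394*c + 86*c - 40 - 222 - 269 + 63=-2*b^3 + 12*b^2 + 218*b + c^2*(32*b - 64) + c*(-12*b^2 + 268*b - 488) - 468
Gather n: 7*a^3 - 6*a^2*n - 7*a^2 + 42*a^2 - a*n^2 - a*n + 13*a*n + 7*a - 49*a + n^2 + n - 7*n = 7*a^3 + 35*a^2 - 42*a + n^2*(1 - a) + n*(-6*a^2 + 12*a - 6)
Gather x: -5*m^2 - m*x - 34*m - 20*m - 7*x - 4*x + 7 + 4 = -5*m^2 - 54*m + x*(-m - 11) + 11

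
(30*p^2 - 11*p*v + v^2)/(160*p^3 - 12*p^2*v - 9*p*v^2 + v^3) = (6*p - v)/(32*p^2 + 4*p*v - v^2)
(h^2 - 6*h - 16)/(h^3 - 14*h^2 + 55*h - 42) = (h^2 - 6*h - 16)/(h^3 - 14*h^2 + 55*h - 42)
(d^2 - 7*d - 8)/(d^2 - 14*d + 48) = (d + 1)/(d - 6)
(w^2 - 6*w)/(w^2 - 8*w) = (w - 6)/(w - 8)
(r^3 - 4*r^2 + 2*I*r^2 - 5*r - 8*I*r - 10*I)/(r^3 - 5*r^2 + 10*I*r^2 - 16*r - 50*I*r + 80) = (r + 1)/(r + 8*I)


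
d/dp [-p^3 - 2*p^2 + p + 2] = -3*p^2 - 4*p + 1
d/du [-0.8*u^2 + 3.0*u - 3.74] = 3.0 - 1.6*u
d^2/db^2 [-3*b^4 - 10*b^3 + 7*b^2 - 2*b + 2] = -36*b^2 - 60*b + 14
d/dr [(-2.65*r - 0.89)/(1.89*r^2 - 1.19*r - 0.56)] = (5.0085*r^2 + 3.3642*r + 0.4249)/(3.5721*r^4 - 4.4982*r^3 - 0.7007*r^2 + 1.3328*r + 0.3136)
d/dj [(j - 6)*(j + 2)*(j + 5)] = 3*j^2 + 2*j - 32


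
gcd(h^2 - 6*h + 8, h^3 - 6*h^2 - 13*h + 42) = h - 2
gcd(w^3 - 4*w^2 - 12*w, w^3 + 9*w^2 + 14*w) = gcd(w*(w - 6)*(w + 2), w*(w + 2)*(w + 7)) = w^2 + 2*w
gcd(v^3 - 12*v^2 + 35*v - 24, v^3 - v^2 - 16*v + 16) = v - 1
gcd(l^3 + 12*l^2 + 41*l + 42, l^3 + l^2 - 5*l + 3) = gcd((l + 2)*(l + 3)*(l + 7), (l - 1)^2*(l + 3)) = l + 3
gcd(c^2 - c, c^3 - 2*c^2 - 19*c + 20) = c - 1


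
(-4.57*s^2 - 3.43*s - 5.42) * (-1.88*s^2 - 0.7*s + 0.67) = 8.5916*s^4 + 9.6474*s^3 + 9.5287*s^2 + 1.4959*s - 3.6314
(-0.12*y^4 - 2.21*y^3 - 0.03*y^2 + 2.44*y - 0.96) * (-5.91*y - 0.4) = 0.7092*y^5 + 13.1091*y^4 + 1.0613*y^3 - 14.4084*y^2 + 4.6976*y + 0.384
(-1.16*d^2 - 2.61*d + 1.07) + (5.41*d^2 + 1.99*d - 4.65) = 4.25*d^2 - 0.62*d - 3.58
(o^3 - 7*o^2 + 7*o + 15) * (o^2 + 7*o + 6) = o^5 - 36*o^3 + 22*o^2 + 147*o + 90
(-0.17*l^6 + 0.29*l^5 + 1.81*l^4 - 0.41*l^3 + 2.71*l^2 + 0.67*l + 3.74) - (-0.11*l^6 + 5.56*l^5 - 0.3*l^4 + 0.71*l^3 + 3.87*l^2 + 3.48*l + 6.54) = -0.06*l^6 - 5.27*l^5 + 2.11*l^4 - 1.12*l^3 - 1.16*l^2 - 2.81*l - 2.8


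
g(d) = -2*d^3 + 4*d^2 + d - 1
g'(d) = -6*d^2 + 8*d + 1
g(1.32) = 2.69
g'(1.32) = 1.11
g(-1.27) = 8.28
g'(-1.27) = -18.84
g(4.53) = -100.31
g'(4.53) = -85.89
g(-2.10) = 33.06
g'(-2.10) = -42.26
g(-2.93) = 80.72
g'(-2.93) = -73.95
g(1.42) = 2.76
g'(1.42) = 0.26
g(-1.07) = 4.96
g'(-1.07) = -14.43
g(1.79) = 2.14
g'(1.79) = -3.90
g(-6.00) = 569.00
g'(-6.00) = -263.00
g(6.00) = -283.00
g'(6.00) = -167.00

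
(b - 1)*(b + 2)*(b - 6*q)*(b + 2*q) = b^4 - 4*b^3*q + b^3 - 12*b^2*q^2 - 4*b^2*q - 2*b^2 - 12*b*q^2 + 8*b*q + 24*q^2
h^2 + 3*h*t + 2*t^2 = (h + t)*(h + 2*t)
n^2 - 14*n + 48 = (n - 8)*(n - 6)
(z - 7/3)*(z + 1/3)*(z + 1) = z^3 - z^2 - 25*z/9 - 7/9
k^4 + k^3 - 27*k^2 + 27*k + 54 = (k - 3)^2*(k + 1)*(k + 6)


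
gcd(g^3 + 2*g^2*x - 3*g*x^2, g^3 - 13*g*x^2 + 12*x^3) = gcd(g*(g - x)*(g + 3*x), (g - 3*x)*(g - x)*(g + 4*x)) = -g + x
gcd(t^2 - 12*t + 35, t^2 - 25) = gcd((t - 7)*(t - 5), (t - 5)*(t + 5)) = t - 5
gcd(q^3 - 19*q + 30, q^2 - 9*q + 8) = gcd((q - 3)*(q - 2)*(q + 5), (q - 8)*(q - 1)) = 1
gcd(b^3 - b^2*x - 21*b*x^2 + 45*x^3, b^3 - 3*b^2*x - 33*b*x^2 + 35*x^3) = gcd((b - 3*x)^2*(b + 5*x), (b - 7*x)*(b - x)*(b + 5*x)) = b + 5*x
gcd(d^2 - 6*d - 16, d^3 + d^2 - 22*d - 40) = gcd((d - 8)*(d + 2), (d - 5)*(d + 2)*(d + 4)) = d + 2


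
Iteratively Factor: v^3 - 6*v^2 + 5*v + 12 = (v - 4)*(v^2 - 2*v - 3) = (v - 4)*(v + 1)*(v - 3)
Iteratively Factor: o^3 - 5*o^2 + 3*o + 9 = (o + 1)*(o^2 - 6*o + 9) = (o - 3)*(o + 1)*(o - 3)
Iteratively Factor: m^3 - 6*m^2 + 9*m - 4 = (m - 1)*(m^2 - 5*m + 4) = (m - 1)^2*(m - 4)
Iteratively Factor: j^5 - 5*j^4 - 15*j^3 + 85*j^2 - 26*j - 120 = (j - 2)*(j^4 - 3*j^3 - 21*j^2 + 43*j + 60) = (j - 3)*(j - 2)*(j^3 - 21*j - 20) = (j - 3)*(j - 2)*(j + 4)*(j^2 - 4*j - 5) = (j - 5)*(j - 3)*(j - 2)*(j + 4)*(j + 1)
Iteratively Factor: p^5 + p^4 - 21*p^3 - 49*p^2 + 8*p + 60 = (p + 2)*(p^4 - p^3 - 19*p^2 - 11*p + 30) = (p - 5)*(p + 2)*(p^3 + 4*p^2 + p - 6) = (p - 5)*(p + 2)*(p + 3)*(p^2 + p - 2) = (p - 5)*(p - 1)*(p + 2)*(p + 3)*(p + 2)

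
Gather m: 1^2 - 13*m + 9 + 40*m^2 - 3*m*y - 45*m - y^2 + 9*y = 40*m^2 + m*(-3*y - 58) - y^2 + 9*y + 10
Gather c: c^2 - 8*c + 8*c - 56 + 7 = c^2 - 49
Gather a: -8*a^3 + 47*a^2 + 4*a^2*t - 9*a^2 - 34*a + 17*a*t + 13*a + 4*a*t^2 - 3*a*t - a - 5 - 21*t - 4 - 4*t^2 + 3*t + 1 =-8*a^3 + a^2*(4*t + 38) + a*(4*t^2 + 14*t - 22) - 4*t^2 - 18*t - 8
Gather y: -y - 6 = -y - 6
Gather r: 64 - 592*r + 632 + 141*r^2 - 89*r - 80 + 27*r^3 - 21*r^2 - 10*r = 27*r^3 + 120*r^2 - 691*r + 616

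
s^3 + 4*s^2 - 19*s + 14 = (s - 2)*(s - 1)*(s + 7)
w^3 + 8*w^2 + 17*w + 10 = (w + 1)*(w + 2)*(w + 5)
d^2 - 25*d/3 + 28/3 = (d - 7)*(d - 4/3)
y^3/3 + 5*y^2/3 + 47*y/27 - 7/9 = (y/3 + 1)*(y - 1/3)*(y + 7/3)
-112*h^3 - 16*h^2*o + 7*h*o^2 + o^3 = (-4*h + o)*(4*h + o)*(7*h + o)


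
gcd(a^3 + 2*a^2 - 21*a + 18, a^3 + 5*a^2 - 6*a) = a^2 + 5*a - 6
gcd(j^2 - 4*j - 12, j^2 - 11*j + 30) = j - 6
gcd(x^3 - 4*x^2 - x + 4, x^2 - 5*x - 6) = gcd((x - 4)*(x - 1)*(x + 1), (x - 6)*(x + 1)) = x + 1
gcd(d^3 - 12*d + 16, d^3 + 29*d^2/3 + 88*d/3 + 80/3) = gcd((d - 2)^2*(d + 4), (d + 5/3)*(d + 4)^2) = d + 4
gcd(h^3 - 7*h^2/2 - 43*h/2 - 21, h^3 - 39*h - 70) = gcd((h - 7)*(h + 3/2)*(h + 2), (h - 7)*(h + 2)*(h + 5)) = h^2 - 5*h - 14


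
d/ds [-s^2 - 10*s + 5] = -2*s - 10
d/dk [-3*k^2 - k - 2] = -6*k - 1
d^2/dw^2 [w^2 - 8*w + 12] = 2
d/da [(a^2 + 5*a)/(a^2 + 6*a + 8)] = (a^2 + 16*a + 40)/(a^4 + 12*a^3 + 52*a^2 + 96*a + 64)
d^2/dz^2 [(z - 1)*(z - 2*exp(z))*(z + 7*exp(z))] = 5*z^2*exp(z) - 56*z*exp(2*z) + 15*z*exp(z) + 6*z - 2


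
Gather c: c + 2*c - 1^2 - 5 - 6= 3*c - 12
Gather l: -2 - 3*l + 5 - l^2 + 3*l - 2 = 1 - l^2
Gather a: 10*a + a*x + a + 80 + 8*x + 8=a*(x + 11) + 8*x + 88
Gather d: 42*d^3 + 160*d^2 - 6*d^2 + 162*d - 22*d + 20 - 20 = 42*d^3 + 154*d^2 + 140*d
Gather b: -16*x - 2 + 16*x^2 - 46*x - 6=16*x^2 - 62*x - 8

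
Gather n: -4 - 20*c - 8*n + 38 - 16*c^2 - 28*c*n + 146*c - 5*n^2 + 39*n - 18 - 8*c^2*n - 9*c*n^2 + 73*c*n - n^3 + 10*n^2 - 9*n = -16*c^2 + 126*c - n^3 + n^2*(5 - 9*c) + n*(-8*c^2 + 45*c + 22) + 16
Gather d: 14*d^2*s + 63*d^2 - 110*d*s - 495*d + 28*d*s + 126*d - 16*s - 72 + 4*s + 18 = d^2*(14*s + 63) + d*(-82*s - 369) - 12*s - 54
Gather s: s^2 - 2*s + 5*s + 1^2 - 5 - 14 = s^2 + 3*s - 18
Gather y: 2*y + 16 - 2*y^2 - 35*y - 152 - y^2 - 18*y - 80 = -3*y^2 - 51*y - 216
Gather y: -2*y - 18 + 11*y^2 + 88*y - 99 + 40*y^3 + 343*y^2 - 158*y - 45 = 40*y^3 + 354*y^2 - 72*y - 162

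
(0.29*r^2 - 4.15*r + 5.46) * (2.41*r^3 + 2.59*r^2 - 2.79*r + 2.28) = 0.6989*r^5 - 9.2504*r^4 + 1.601*r^3 + 26.3811*r^2 - 24.6954*r + 12.4488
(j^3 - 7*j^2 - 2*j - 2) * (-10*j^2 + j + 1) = -10*j^5 + 71*j^4 + 14*j^3 + 11*j^2 - 4*j - 2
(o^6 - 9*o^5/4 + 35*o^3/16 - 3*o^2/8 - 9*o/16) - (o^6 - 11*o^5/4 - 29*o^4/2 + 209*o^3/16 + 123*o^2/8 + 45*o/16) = o^5/2 + 29*o^4/2 - 87*o^3/8 - 63*o^2/4 - 27*o/8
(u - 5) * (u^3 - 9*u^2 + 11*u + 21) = u^4 - 14*u^3 + 56*u^2 - 34*u - 105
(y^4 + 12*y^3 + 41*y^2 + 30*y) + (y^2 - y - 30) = y^4 + 12*y^3 + 42*y^2 + 29*y - 30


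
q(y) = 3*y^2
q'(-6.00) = -36.00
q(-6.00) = 108.00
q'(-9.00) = -54.00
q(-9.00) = 243.00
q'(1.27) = 7.62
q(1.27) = 4.84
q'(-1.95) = -11.70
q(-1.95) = 11.41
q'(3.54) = 21.24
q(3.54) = 37.59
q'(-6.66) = -39.96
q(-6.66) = 133.07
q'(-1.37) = -8.22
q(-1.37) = 5.63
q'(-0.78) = -4.68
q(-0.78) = 1.83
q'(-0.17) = -1.02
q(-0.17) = 0.09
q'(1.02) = 6.12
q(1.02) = 3.12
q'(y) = 6*y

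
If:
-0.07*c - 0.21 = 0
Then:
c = -3.00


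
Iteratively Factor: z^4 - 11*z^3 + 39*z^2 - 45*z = (z)*(z^3 - 11*z^2 + 39*z - 45) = z*(z - 5)*(z^2 - 6*z + 9) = z*(z - 5)*(z - 3)*(z - 3)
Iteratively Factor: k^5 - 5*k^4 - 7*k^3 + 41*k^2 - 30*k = (k - 2)*(k^4 - 3*k^3 - 13*k^2 + 15*k) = (k - 5)*(k - 2)*(k^3 + 2*k^2 - 3*k) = (k - 5)*(k - 2)*(k + 3)*(k^2 - k) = k*(k - 5)*(k - 2)*(k + 3)*(k - 1)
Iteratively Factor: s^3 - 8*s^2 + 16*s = (s - 4)*(s^2 - 4*s) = (s - 4)^2*(s)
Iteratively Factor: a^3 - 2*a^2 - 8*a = (a - 4)*(a^2 + 2*a) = a*(a - 4)*(a + 2)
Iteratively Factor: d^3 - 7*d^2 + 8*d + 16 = (d + 1)*(d^2 - 8*d + 16) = (d - 4)*(d + 1)*(d - 4)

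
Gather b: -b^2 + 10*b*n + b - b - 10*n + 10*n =-b^2 + 10*b*n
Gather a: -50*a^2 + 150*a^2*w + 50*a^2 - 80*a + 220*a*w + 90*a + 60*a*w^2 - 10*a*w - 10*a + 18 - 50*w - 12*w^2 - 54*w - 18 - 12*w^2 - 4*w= 150*a^2*w + a*(60*w^2 + 210*w) - 24*w^2 - 108*w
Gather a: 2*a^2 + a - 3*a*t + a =2*a^2 + a*(2 - 3*t)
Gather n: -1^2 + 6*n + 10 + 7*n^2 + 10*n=7*n^2 + 16*n + 9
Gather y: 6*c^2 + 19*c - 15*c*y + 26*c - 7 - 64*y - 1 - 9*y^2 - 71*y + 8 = 6*c^2 + 45*c - 9*y^2 + y*(-15*c - 135)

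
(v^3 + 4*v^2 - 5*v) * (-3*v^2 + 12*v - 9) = -3*v^5 + 54*v^3 - 96*v^2 + 45*v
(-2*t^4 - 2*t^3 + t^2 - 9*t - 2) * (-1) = 2*t^4 + 2*t^3 - t^2 + 9*t + 2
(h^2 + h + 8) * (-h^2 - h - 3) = -h^4 - 2*h^3 - 12*h^2 - 11*h - 24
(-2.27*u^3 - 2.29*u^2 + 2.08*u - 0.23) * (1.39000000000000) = -3.1553*u^3 - 3.1831*u^2 + 2.8912*u - 0.3197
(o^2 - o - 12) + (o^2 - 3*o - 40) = 2*o^2 - 4*o - 52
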